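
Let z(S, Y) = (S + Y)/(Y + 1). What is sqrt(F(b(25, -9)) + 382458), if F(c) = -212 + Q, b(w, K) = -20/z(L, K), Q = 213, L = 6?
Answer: sqrt(382459) ≈ 618.43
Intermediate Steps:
z(S, Y) = (S + Y)/(1 + Y)
b(w, K) = -20*(1 + K)/(6 + K)
F(c) = 1 (F(c) = -212 + 213 = 1)
sqrt(F(b(25, -9)) + 382458) = sqrt(1 + 382458) = sqrt(382459)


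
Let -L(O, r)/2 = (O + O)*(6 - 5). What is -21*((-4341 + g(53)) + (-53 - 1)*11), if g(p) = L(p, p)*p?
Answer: 339591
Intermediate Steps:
L(O, r) = -4*O (L(O, r) = -2*(O + O)*(6 - 5) = -2*2*O = -4*O)
g(p) = -4*p² (g(p) = (-4*p)*p = -4*p²)
-21*((-4341 + g(53)) + (-53 - 1)*11) = -21*((-4341 - 4*53²) + (-53 - 1)*11) = -21*((-4341 - 4*2809) - 54*11) = -21*((-4341 - 11236) - 594) = -21*(-15577 - 594) = -21*(-16171) = 339591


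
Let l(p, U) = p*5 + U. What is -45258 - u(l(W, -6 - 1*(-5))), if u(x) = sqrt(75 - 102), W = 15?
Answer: -45258 - 3*I*sqrt(3) ≈ -45258.0 - 5.1962*I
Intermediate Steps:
l(p, U) = U + 5*p (l(p, U) = 5*p + U = U + 5*p)
u(x) = 3*I*sqrt(3) (u(x) = sqrt(-27) = 3*I*sqrt(3))
-45258 - u(l(W, -6 - 1*(-5))) = -45258 - 3*I*sqrt(3)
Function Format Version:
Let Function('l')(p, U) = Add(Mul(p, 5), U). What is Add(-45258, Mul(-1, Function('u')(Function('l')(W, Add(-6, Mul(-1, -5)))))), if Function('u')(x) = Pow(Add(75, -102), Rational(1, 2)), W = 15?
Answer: Add(-45258, Mul(-3, I, Pow(3, Rational(1, 2)))) ≈ Add(-45258., Mul(-5.1962, I))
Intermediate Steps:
Function('l')(p, U) = Add(U, Mul(5, p)) (Function('l')(p, U) = Add(Mul(5, p), U) = Add(U, Mul(5, p)))
Function('u')(x) = Mul(3, I, Pow(3, Rational(1, 2))) (Function('u')(x) = Pow(-27, Rational(1, 2)) = Mul(3, I, Pow(3, Rational(1, 2))))
Add(-45258, Mul(-1, Function('u')(Function('l')(W, Add(-6, Mul(-1, -5)))))) = Add(-45258, Mul(-1, Mul(3, I, Pow(3, Rational(1, 2))))) = Add(-45258, Mul(-3, I, Pow(3, Rational(1, 2))))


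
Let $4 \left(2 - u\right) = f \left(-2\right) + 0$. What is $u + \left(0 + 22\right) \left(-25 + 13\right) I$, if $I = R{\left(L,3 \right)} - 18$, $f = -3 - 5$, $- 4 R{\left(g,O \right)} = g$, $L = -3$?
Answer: $4552$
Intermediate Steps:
$R{\left(g,O \right)} = - \frac{g}{4}$
$f = -8$ ($f = -3 - 5 = -8$)
$u = -2$ ($u = 2 - \frac{\left(-8\right) \left(-2\right) + 0}{4} = 2 - \frac{16 + 0}{4} = 2 - 4 = -2$)
$I = - \frac{69}{4}$ ($I = \left(- \frac{1}{4}\right) \left(-3\right) - 18 = \frac{3}{4} - 18 = - \frac{69}{4} \approx -17.25$)
$u + \left(0 + 22\right) \left(-25 + 13\right) I = -2 + \left(0 + 22\right) \left(-25 + 13\right) \left(- \frac{69}{4}\right) = -2 + 22 \left(-12\right) \left(- \frac{69}{4}\right) = -2 - -4554 = -2 + 4554 = 4552$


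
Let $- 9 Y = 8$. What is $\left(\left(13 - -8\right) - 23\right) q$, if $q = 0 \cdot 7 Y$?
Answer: $0$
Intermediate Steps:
$Y = - \frac{8}{9}$ ($Y = \left(- \frac{1}{9}\right) 8 = - \frac{8}{9} \approx -0.88889$)
$q = 0$ ($q = 0 \cdot 7 \left(- \frac{8}{9}\right) = 0 \left(- \frac{8}{9}\right) = 0$)
$\left(\left(13 - -8\right) - 23\right) q = \left(\left(13 - -8\right) - 23\right) 0 = \left(\left(13 + 8\right) - 23\right) 0 = \left(21 - 23\right) 0 = \left(-2\right) 0 = 0$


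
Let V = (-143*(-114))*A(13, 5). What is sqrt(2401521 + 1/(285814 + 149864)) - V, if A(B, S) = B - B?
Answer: sqrt(455845476343275042)/435678 ≈ 1549.7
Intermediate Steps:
A(B, S) = 0
V = 0 (V = -143*(-114)*0 = 16302*0 = 0)
sqrt(2401521 + 1/(285814 + 149864)) - V = sqrt(2401521 + 1/(285814 + 149864)) - 1*0 = sqrt(2401521 + 1/435678) + 0 = sqrt(1046289866239/435678) + 0 = sqrt(455845476343275042)/435678 + 0 = sqrt(455845476343275042)/435678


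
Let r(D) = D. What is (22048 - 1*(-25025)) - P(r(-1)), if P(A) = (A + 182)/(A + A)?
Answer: 94327/2 ≈ 47164.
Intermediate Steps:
P(A) = (182 + A)/(2*A) (P(A) = (182 + A)/((2*A)) = (182 + A)*(1/(2*A)) = (182 + A)/(2*A))
(22048 - 1*(-25025)) - P(r(-1)) = (22048 - 1*(-25025)) - (182 - 1)/(2*(-1)) = (22048 + 25025) - (-1)*181/2 = 47073 - 1*(-181/2) = 47073 + 181/2 = 94327/2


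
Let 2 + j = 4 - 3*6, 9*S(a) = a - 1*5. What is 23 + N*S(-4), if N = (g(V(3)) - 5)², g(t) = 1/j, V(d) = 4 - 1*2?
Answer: -673/256 ≈ -2.6289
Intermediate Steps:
S(a) = -5/9 + a/9 (S(a) = (a - 1*5)/9 = (a - 5)/9 = (-5 + a)/9 = -5/9 + a/9)
V(d) = 2 (V(d) = 4 - 2 = 2)
j = -16 (j = -2 + (4 - 3*6) = -2 + (4 - 18) = -2 - 14 = -16)
g(t) = -1/16 (g(t) = 1/(-16) = -1/16)
N = 6561/256 (N = (-1/16 - 5)² = (-81/16)² = 6561/256 ≈ 25.629)
23 + N*S(-4) = 23 + 6561*(-5/9 + (⅑)*(-4))/256 = 23 + 6561*(-5/9 - 4/9)/256 = 23 + (6561/256)*(-1) = 23 - 6561/256 = -673/256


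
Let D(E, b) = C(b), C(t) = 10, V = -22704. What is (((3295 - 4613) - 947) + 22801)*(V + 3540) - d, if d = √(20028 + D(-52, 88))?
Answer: -393551904 - √20038 ≈ -3.9355e+8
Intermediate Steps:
D(E, b) = 10
d = √20038 (d = √(20028 + 10) = √20038 ≈ 141.56)
(((3295 - 4613) - 947) + 22801)*(V + 3540) - d = (((3295 - 4613) - 947) + 22801)*(-22704 + 3540) - √20038 = ((-1318 - 947) + 22801)*(-19164) - √20038 = (-2265 + 22801)*(-19164) - √20038 = 20536*(-19164) - √20038 = -393551904 - √20038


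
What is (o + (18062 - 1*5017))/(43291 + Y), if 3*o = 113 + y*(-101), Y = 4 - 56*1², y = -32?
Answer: 4720/14413 ≈ 0.32748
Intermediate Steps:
Y = -52 (Y = 4 - 56*1 = 4 - 56 = -52)
o = 1115 (o = (113 - 32*(-101))/3 = (113 + 3232)/3 = (⅓)*3345 = 1115)
(o + (18062 - 1*5017))/(43291 + Y) = (1115 + (18062 - 1*5017))/(43291 - 52) = (1115 + (18062 - 5017))/43239 = (1115 + 13045)*(1/43239) = 14160*(1/43239) = 4720/14413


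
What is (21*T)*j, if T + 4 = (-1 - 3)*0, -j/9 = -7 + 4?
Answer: -2268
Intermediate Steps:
j = 27 (j = -9*(-7 + 4) = -9*(-3) = 27)
T = -4 (T = -4 + (-1 - 3)*0 = -4 - 4*0 = -4 + 0 = -4)
(21*T)*j = (21*(-4))*27 = -84*27 = -2268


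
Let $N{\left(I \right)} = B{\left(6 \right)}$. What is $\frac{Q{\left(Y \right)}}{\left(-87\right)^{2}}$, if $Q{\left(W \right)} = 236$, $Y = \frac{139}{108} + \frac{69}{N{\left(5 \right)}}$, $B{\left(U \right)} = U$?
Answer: $\frac{236}{7569} \approx 0.03118$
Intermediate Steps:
$N{\left(I \right)} = 6$
$Y = \frac{1381}{108}$ ($Y = \frac{139}{108} + \frac{69}{6} = 139 \cdot \frac{1}{108} + 69 \cdot \frac{1}{6} = \frac{139}{108} + \frac{23}{2} = \frac{1381}{108} \approx 12.787$)
$\frac{Q{\left(Y \right)}}{\left(-87\right)^{2}} = \frac{236}{\left(-87\right)^{2}} = \frac{236}{7569}$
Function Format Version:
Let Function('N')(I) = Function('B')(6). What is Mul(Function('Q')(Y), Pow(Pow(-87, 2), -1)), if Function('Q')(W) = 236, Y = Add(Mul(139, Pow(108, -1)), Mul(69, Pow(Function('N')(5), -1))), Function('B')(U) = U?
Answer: Rational(236, 7569) ≈ 0.031180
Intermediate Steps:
Function('N')(I) = 6
Y = Rational(1381, 108) (Y = Add(Mul(139, Pow(108, -1)), Mul(69, Pow(6, -1))) = Add(Mul(139, Rational(1, 108)), Mul(69, Rational(1, 6))) = Add(Rational(139, 108), Rational(23, 2)) = Rational(1381, 108) ≈ 12.787)
Mul(Function('Q')(Y), Pow(Pow(-87, 2), -1)) = Mul(236, Pow(Pow(-87, 2), -1)) = Mul(236, Pow(7569, -1)) = Mul(236, Rational(1, 7569)) = Rational(236, 7569)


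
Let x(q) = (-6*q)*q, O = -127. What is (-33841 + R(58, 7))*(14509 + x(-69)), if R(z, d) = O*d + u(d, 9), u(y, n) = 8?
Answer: 488087154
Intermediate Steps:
x(q) = -6*q²
R(z, d) = 8 - 127*d (R(z, d) = -127*d + 8 = 8 - 127*d)
(-33841 + R(58, 7))*(14509 + x(-69)) = (-33841 + (8 - 127*7))*(14509 - 6*(-69)²) = (-33841 + (8 - 889))*(14509 - 6*4761) = (-33841 - 881)*(14509 - 28566) = -34722*(-14057) = 488087154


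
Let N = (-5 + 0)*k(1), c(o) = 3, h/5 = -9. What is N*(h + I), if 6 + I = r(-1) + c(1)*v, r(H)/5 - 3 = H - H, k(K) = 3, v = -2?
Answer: 630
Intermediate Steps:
h = -45 (h = 5*(-9) = -45)
N = -15 (N = (-5 + 0)*3 = -5*3 = -15)
r(H) = 15 (r(H) = 15 + 5*(H - H) = 15 + 5*0 = 15 + 0 = 15)
I = 3 (I = -6 + (15 + 3*(-2)) = -6 + (15 - 6) = -6 + 9 = 3)
N*(h + I) = -15*(-45 + 3) = -15*(-42) = 630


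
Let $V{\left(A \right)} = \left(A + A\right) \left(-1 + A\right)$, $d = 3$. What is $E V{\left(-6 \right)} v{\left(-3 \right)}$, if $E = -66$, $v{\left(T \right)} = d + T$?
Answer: $0$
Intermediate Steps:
$v{\left(T \right)} = 3 + T$
$V{\left(A \right)} = 2 A \left(-1 + A\right)$
$E V{\left(-6 \right)} v{\left(-3 \right)} = - 66 \cdot 2 \left(-6\right) \left(-1 - 6\right) \left(3 - 3\right) = - 66 \cdot 2 \left(-6\right) \left(-7\right) 0 = \left(-66\right) 84 \cdot 0 = \left(-5544\right) 0 = 0$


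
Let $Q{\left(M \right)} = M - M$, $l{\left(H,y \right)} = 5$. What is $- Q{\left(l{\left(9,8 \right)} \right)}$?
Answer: $0$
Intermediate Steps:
$Q{\left(M \right)} = 0$
$- Q{\left(l{\left(9,8 \right)} \right)} = \left(-1\right) 0 = 0$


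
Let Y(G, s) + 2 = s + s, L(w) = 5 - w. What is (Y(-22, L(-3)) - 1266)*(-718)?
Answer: 898936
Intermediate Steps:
Y(G, s) = -2 + 2*s (Y(G, s) = -2 + (s + s) = -2 + 2*s)
(Y(-22, L(-3)) - 1266)*(-718) = ((-2 + 2*(5 - 1*(-3))) - 1266)*(-718) = ((-2 + 2*(5 + 3)) - 1266)*(-718) = ((-2 + 2*8) - 1266)*(-718) = ((-2 + 16) - 1266)*(-718) = (14 - 1266)*(-718) = -1252*(-718) = 898936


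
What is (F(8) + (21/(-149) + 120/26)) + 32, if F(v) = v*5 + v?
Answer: 163627/1937 ≈ 84.474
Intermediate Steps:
F(v) = 6*v (F(v) = 5*v + v = 6*v)
(F(8) + (21/(-149) + 120/26)) + 32 = (6*8 + (21/(-149) + 120/26)) + 32 = (48 + (21*(-1/149) + 120*(1/26))) + 32 = (48 + (-21/149 + 60/13)) + 32 = (48 + 8667/1937) + 32 = 101643/1937 + 32 = 163627/1937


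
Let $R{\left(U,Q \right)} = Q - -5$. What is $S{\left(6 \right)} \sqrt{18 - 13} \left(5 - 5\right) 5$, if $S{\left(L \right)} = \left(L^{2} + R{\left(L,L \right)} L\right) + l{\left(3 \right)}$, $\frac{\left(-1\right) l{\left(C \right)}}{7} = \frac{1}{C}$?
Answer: $0$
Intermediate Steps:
$l{\left(C \right)} = - \frac{7}{C}$
$R{\left(U,Q \right)} = 5 + Q$ ($R{\left(U,Q \right)} = Q + 5 = 5 + Q$)
$S{\left(L \right)} = - \frac{7}{3} + L^{2} + L \left(5 + L\right)$ ($S{\left(L \right)} = \left(L^{2} + \left(5 + L\right) L\right) - \frac{7}{3} = \left(L^{2} + L \left(5 + L\right)\right) - \frac{7}{3} = - \frac{7}{3} + L^{2} + L \left(5 + L\right)$)
$S{\left(6 \right)} \sqrt{18 - 13} \left(5 - 5\right) 5 = \left(- \frac{7}{3} + 2 \cdot 6^{2} + 5 \cdot 6\right) \sqrt{18 - 13} \left(5 - 5\right) 5 = \left(- \frac{7}{3} + 2 \cdot 36 + 30\right) \sqrt{5} \cdot 0 \cdot 5 = \left(- \frac{7}{3} + 72 + 30\right) \sqrt{5} \cdot 0 = \frac{299 \sqrt{5}}{3} \cdot 0 = 0$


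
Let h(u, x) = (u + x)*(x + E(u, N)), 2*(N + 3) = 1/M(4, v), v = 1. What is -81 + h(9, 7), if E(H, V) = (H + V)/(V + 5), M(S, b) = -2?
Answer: 585/7 ≈ 83.571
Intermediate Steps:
N = -13/4 (N = -3 + (1/2)/(-2) = -3 + (1/2)*(-1/2) = -3 - 1/4 = -13/4 ≈ -3.2500)
E(H, V) = (H + V)/(5 + V)
h(u, x) = (u + x)*(-13/7 + x + 4*u/7) (h(u, x) = (u + x)*(x + (u - 13/4)/(5 - 13/4)) = (u + x)*(x + (-13/4 + u)/(7/4)) = (u + x)*(x + 4*(-13/4 + u)/7) = (u + x)*(x + (-13/7 + 4*u/7)) = (u + x)*(-13/7 + x + 4*u/7))
-81 + h(9, 7) = -81 + (7**2 - 13/7*9 - 13/7*7 + (4/7)*9**2 + (11/7)*9*7) = -81 + (49 - 117/7 - 13 + (4/7)*81 + 99) = -81 + (49 - 117/7 - 13 + 324/7 + 99) = -81 + 1152/7 = 585/7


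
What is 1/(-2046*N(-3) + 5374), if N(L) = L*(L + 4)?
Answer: 1/11512 ≈ 8.6866e-5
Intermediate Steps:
N(L) = L*(4 + L)
1/(-2046*N(-3) + 5374) = 1/(-(-6138)*(4 - 3) + 5374) = 1/(-(-6138) + 5374) = 1/(-2046*(-3) + 5374) = 1/(6138 + 5374) = 1/11512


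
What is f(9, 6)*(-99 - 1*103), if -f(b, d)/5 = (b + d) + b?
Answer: 24240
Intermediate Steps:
f(b, d) = -10*b - 5*d (f(b, d) = -5*((b + d) + b) = -5*(d + 2*b) = -10*b - 5*d)
f(9, 6)*(-99 - 1*103) = (-10*9 - 5*6)*(-99 - 1*103) = (-90 - 30)*(-99 - 103) = -120*(-202) = 24240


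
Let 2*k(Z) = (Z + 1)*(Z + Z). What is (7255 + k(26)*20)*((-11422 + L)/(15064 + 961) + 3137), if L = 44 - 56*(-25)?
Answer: 214059243773/3205 ≈ 6.6789e+7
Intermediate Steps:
k(Z) = Z*(1 + Z) (k(Z) = ((Z + 1)*(Z + Z))/2 = ((1 + Z)*(2*Z))/2 = (2*Z*(1 + Z))/2 = Z*(1 + Z))
L = 1444 (L = 44 + 1400 = 1444)
(7255 + k(26)*20)*((-11422 + L)/(15064 + 961) + 3137) = (7255 + (26*(1 + 26))*20)*((-11422 + 1444)/(15064 + 961) + 3137) = (7255 + (26*27)*20)*(-9978/16025 + 3137) = (7255 + 702*20)*(-9978*1/16025 + 3137) = (7255 + 14040)*(-9978/16025 + 3137) = 21295*(50260447/16025) = 214059243773/3205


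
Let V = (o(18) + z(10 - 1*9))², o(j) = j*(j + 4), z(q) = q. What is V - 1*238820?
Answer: -81211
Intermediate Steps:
o(j) = j*(4 + j)
V = 157609 (V = (18*(4 + 18) + (10 - 1*9))² = (18*22 + (10 - 9))² = (396 + 1)² = 397² = 157609)
V - 1*238820 = 157609 - 1*238820 = 157609 - 238820 = -81211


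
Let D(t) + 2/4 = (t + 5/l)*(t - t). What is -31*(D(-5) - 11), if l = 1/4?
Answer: 713/2 ≈ 356.50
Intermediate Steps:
l = 1/4 ≈ 0.25000
D(t) = -1/2 (D(t) = -1/2 + (t + 5/(1/4))*(t - t) = -1/2 + (t + 5*4)*0 = -1/2 + (t + 20)*0 = -1/2 + (20 + t)*0 = -1/2 + 0 = -1/2)
-31*(D(-5) - 11) = -31*(-1/2 - 11) = -31*(-23/2) = 713/2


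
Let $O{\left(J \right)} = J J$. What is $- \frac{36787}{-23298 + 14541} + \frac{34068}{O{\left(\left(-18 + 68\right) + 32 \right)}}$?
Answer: $\frac{136422316}{14720517} \approx 9.2675$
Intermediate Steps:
$O{\left(J \right)} = J^{2}$
$- \frac{36787}{-23298 + 14541} + \frac{34068}{O{\left(\left(-18 + 68\right) + 32 \right)}} = - \frac{36787}{-23298 + 14541} + \frac{34068}{\left(\left(-18 + 68\right) + 32\right)^{2}} = - \frac{36787}{-8757} + \frac{34068}{\left(50 + 32\right)^{2}} = \left(-36787\right) \left(- \frac{1}{8757}\right) + \frac{34068}{82^{2}} = \frac{36787}{8757} + \frac{34068}{6724} = \frac{36787}{8757} + 34068 \cdot \frac{1}{6724} = \frac{36787}{8757} + \frac{8517}{1681} = \frac{136422316}{14720517}$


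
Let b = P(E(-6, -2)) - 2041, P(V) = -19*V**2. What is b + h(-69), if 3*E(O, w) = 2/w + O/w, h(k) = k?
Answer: -19066/9 ≈ -2118.4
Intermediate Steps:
E(O, w) = 2/(3*w) + O/(3*w) (E(O, w) = (2/w + O/w)/3 = 2/(3*w) + O/(3*w))
b = -18445/9 (b = -19*(2 - 6)**2/36 - 2041 = -19*((1/3)*(-1/2)*(-4))**2 - 2041 = -19*(2/3)**2 - 2041 = -19*4/9 - 2041 = -76/9 - 2041 = -18445/9 ≈ -2049.4)
b + h(-69) = -18445/9 - 69 = -19066/9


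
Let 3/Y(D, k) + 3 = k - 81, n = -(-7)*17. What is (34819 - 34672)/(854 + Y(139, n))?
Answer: 5145/29893 ≈ 0.17211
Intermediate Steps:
n = 119 (n = -7*(-17) = 119)
Y(D, k) = 3/(-84 + k) (Y(D, k) = 3/(-3 + (k - 81)) = 3/(-3 + (-81 + k)) = 3/(-84 + k))
(34819 - 34672)/(854 + Y(139, n)) = (34819 - 34672)/(854 + 3/(-84 + 119)) = 147/(854 + 3/35) = 147/(29893/35) = 147*(35/29893) = 5145/29893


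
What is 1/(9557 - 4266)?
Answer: 1/5291 ≈ 0.00018900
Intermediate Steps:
1/(9557 - 4266) = 1/5291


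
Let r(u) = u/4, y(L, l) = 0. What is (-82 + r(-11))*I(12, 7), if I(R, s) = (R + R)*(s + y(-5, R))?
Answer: -14238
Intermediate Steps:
r(u) = u/4 (r(u) = u*(¼) = u/4)
I(R, s) = 2*R*s (I(R, s) = (R + R)*(s + 0) = (2*R)*s = 2*R*s)
(-82 + r(-11))*I(12, 7) = (-82 + (¼)*(-11))*(2*12*7) = (-82 - 11/4)*168 = -339/4*168 = -14238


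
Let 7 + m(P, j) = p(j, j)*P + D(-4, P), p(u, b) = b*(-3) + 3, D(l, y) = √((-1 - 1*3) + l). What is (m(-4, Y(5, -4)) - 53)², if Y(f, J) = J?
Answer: 14392 - 480*I*√2 ≈ 14392.0 - 678.82*I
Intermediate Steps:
D(l, y) = √(-4 + l) (D(l, y) = √((-1 - 3) + l) = √(-4 + l))
p(u, b) = 3 - 3*b (p(u, b) = -3*b + 3 = 3 - 3*b)
m(P, j) = -7 + P*(3 - 3*j) + 2*I*√2 (m(P, j) = -7 + ((3 - 3*j)*P + √(-4 - 4)) = -7 + (P*(3 - 3*j) + √(-8)) = -7 + (P*(3 - 3*j) + 2*I*√2) = -7 + P*(3 - 3*j) + 2*I*√2)
(m(-4, Y(5, -4)) - 53)² = ((-7 - 3*(-4)*(-1 - 4) + 2*I*√2) - 53)² = ((-7 - 3*(-4)*(-5) + 2*I*√2) - 53)² = ((-7 - 60 + 2*I*√2) - 53)² = ((-67 + 2*I*√2) - 53)² = (-120 + 2*I*√2)²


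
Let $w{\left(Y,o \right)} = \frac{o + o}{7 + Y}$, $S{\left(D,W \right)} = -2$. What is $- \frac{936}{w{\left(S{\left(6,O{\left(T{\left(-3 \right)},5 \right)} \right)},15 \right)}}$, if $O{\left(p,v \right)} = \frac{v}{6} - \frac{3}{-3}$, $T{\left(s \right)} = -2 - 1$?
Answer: $-156$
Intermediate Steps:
$T{\left(s \right)} = -3$ ($T{\left(s \right)} = -2 - 1 = -3$)
$O{\left(p,v \right)} = 1 + \frac{v}{6}$ ($O{\left(p,v \right)} = v \frac{1}{6} - -1 = \frac{v}{6} + 1 = 1 + \frac{v}{6}$)
$w{\left(Y,o \right)} = \frac{2 o}{7 + Y}$
$- \frac{936}{w{\left(S{\left(6,O{\left(T{\left(-3 \right)},5 \right)} \right)},15 \right)}} = - \frac{936}{2 \cdot 15 \frac{1}{7 - 2}} = - \frac{936}{2 \cdot 15 \cdot \frac{1}{5}} = - \frac{936}{6} = \left(-936\right) \frac{1}{6} = -156$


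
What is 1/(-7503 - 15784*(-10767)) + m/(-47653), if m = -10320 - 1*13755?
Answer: 6036351978328/11948090490237 ≈ 0.50521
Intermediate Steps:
m = -24075 (m = -10320 - 13755 = -24075)
1/(-7503 - 15784*(-10767)) + m/(-47653) = 1/(-7503 - 15784*(-10767)) - 24075/(-47653) = -1/10767/(-23287) - 24075*(-1/47653) = -1/23287*(-1/10767) + 24075/47653 = 1/250731129 + 24075/47653 = 6036351978328/11948090490237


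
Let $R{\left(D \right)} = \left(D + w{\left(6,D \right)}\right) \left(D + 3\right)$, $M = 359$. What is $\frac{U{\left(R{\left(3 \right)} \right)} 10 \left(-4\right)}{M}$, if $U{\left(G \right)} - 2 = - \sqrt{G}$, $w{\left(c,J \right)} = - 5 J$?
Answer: $- \frac{80}{359} + \frac{240 i \sqrt{2}}{359} \approx -0.22284 + 0.94544 i$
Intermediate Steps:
$R{\left(D \right)} = - 4 D \left(3 + D\right)$ ($R{\left(D \right)} = \left(D - 5 D\right) \left(D + 3\right) = - 4 D \left(3 + D\right)$)
$U{\left(G \right)} = 2 - \sqrt{G}$
$\frac{U{\left(R{\left(3 \right)} \right)} 10 \left(-4\right)}{M} = \frac{\left(2 - \sqrt{4 \cdot 3 \left(-3 - 3\right)}\right) 10 \left(-4\right)}{359} = \left(2 - \sqrt{4 \cdot 3 \left(-3 - 3\right)}\right) 10 \left(-4\right) \frac{1}{359} = \left(2 - \sqrt{4 \cdot 3 \left(-6\right)}\right) 10 \left(-4\right) \frac{1}{359} = \left(2 - \sqrt{-72}\right) 10 \left(-4\right) \frac{1}{359} = \left(2 - 6 i \sqrt{2}\right) 10 \left(-4\right) \frac{1}{359} = \left(20 - 60 i \sqrt{2}\right) \left(-4\right) \frac{1}{359} = \left(-80 + 240 i \sqrt{2}\right) \frac{1}{359} = - \frac{80}{359} + \frac{240 i \sqrt{2}}{359}$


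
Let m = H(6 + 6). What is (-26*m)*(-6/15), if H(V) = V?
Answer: 624/5 ≈ 124.80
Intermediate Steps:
m = 12 (m = 6 + 6 = 12)
(-26*m)*(-6/15) = (-26*12)*(-6/15) = -(-1872)/15 = -312*(-2/5) = 624/5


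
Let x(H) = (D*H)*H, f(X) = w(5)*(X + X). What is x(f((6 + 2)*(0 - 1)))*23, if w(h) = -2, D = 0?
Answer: 0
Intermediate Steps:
f(X) = -4*X (f(X) = -2*(X + X) = -4*X)
x(H) = 0 (x(H) = (0*H)*H = 0*H = 0)
x(f((6 + 2)*(0 - 1)))*23 = 0*23 = 0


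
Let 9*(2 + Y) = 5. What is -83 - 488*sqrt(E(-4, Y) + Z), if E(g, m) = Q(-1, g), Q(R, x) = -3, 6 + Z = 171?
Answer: -83 - 4392*sqrt(2) ≈ -6294.2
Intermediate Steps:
Y = -13/9 (Y = -2 + (1/9)*5 = -2 + 5/9 = -13/9 ≈ -1.4444)
Z = 165 (Z = -6 + 171 = 165)
E(g, m) = -3
-83 - 488*sqrt(E(-4, Y) + Z) = -83 - 488*sqrt(-3 + 165) = -83 - 4392*sqrt(2)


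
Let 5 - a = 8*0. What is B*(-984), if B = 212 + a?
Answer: -213528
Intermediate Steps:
a = 5 (a = 5 - 8*0 = 5 - 1*0 = 5 + 0 = 5)
B = 217 (B = 212 + 5 = 217)
B*(-984) = 217*(-984) = -213528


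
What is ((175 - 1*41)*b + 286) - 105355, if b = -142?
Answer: -124097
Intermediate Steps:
((175 - 1*41)*b + 286) - 105355 = ((175 - 1*41)*(-142) + 286) - 105355 = ((175 - 41)*(-142) + 286) - 105355 = (134*(-142) + 286) - 105355 = (-19028 + 286) - 105355 = -18742 - 105355 = -124097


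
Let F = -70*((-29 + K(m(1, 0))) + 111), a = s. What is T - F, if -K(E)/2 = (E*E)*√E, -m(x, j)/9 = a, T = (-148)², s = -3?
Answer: 27644 - 306180*√3 ≈ -5.0268e+5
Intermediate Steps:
T = 21904
a = -3
m(x, j) = 27 (m(x, j) = -9*(-3) = 27)
K(E) = -2*E^(5/2) (K(E) = -2*E*E*√E = -2*E²*√E = -2*E^(5/2))
F = -5740 + 306180*√3 (F = -70*((-29 - 4374*√3) + 111) = -70*(82 - 4374*√3) = -5740 + 306180*√3 ≈ 5.2458e+5)
T - F = 21904 - (-5740 + 306180*√3) = 21904 + (5740 - 306180*√3) = 27644 - 306180*√3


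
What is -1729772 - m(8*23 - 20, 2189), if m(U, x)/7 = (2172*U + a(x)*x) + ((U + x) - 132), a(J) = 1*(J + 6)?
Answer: -37872760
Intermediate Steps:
a(J) = 6 + J (a(J) = 1*(6 + J) = 6 + J)
m(U, x) = -924 + 7*x + 15211*U + 7*x*(6 + x) (m(U, x) = 7*((2172*U + (6 + x)*x) + ((U + x) - 132)) = 7*((2172*U + x*(6 + x)) + (-132 + U + x)) = 7*(-132 + x + 2173*U + x*(6 + x)) = -924 + 7*x + 15211*U + 7*x*(6 + x))
-1729772 - m(8*23 - 20, 2189) = -1729772 - (-924 + 7*2189 + 15211*(8*23 - 20) + 7*2189*(6 + 2189)) = -1729772 - (-924 + 15323 + 15211*(184 - 20) + 7*2189*2195) = -1729772 - (-924 + 15323 + 15211*164 + 33633985) = -1729772 - (-924 + 15323 + 2494604 + 33633985) = -1729772 - 1*36142988 = -1729772 - 36142988 = -37872760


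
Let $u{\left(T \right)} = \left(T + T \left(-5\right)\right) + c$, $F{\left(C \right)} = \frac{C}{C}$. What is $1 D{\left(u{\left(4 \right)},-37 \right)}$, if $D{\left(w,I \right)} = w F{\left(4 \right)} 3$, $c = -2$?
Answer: $-54$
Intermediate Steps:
$F{\left(C \right)} = 1$
$u{\left(T \right)} = -2 - 4 T$ ($u{\left(T \right)} = \left(T + T \left(-5\right)\right) - 2 = \left(T - 5 T\right) - 2 = - 4 T - 2 = -2 - 4 T$)
$D{\left(w,I \right)} = 3 w$ ($D{\left(w,I \right)} = w 1 \cdot 3 = w 3 = 3 w$)
$1 D{\left(u{\left(4 \right)},-37 \right)} = 1 \cdot 3 \left(-2 - 16\right) = 1 \cdot 3 \left(-18\right) = 1 \left(-54\right) = -54$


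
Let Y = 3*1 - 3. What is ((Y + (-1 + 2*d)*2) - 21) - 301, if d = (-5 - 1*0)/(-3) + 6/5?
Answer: -4688/15 ≈ -312.53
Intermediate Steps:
Y = 0 (Y = 3 - 3 = 0)
d = 43/15 (d = (-5 + 0)*(-⅓) + 6*(⅕) = -5*(-⅓) + 6/5 = 5/3 + 6/5 = 43/15 ≈ 2.8667)
((Y + (-1 + 2*d)*2) - 21) - 301 = ((0 + (-1 + 2*(43/15))*2) - 21) - 301 = ((0 + (-1 + 86/15)*2) - 21) - 301 = ((0 + (71/15)*2) - 21) - 301 = ((0 + 142/15) - 21) - 301 = (142/15 - 21) - 301 = -173/15 - 301 = -4688/15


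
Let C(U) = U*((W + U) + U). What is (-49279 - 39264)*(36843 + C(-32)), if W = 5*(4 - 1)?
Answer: -3401025173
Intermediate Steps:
W = 15 (W = 5*3 = 15)
C(U) = U*(15 + 2*U) (C(U) = U*((15 + U) + U) = U*(15 + 2*U))
(-49279 - 39264)*(36843 + C(-32)) = (-49279 - 39264)*(36843 - 32*(15 + 2*(-32))) = -88543*(36843 - 32*(15 - 64)) = -88543*(36843 - 32*(-49)) = -88543*(36843 + 1568) = -88543*38411 = -3401025173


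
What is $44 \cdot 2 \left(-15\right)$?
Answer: $-1320$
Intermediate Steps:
$44 \cdot 2 \left(-15\right) = 88 \left(-15\right) = -1320$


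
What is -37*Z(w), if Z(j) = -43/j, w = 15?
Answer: 1591/15 ≈ 106.07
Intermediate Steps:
-37*Z(w) = -(-1591)/15 = -37*(-43/15) = 1591/15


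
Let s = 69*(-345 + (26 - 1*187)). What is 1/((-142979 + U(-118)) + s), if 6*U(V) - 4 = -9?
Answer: -6/1067363 ≈ -5.6213e-6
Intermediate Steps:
U(V) = -⅚ (U(V) = ⅔ + (⅙)*(-9) = ⅔ - 3/2 = -⅚)
s = -34914 (s = 69*(-345 + (26 - 187)) = 69*(-345 - 161) = 69*(-506) = -34914)
1/((-142979 + U(-118)) + s) = 1/((-142979 - ⅚) - 34914) = 1/(-857879/6 - 34914) = 1/(-1067363/6) = -6/1067363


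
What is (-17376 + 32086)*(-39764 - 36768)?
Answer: -1125785720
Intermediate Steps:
(-17376 + 32086)*(-39764 - 36768) = 14710*(-76532) = -1125785720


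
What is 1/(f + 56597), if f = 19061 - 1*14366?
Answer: 1/61292 ≈ 1.6315e-5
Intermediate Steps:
f = 4695 (f = 19061 - 14366 = 4695)
1/(f + 56597) = 1/(4695 + 56597) = 1/61292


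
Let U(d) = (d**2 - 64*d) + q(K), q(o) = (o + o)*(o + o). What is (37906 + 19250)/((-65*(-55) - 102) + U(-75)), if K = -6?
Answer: 28578/7021 ≈ 4.0704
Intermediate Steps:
q(o) = 4*o**2 (q(o) = (2*o)*(2*o) = 4*o**2)
U(d) = 144 + d**2 - 64*d (U(d) = (d**2 - 64*d) + 4*(-6)**2 = (d**2 - 64*d) + 4*36 = (d**2 - 64*d) + 144 = 144 + d**2 - 64*d)
(37906 + 19250)/((-65*(-55) - 102) + U(-75)) = (37906 + 19250)/((-65*(-55) - 102) + (144 + (-75)**2 - 64*(-75))) = 57156/((3575 - 102) + (144 + 5625 + 4800)) = 57156/(3473 + 10569) = 57156/14042 = 57156*(1/14042) = 28578/7021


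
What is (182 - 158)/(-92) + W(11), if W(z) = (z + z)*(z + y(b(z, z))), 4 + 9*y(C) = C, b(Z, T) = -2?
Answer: 15668/69 ≈ 227.07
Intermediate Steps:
y(C) = -4/9 + C/9
W(z) = 2*z*(-⅔ + z) (W(z) = (z + z)*(z + (-4/9 + (⅑)*(-2))) = (2*z)*(z + (-4/9 - 2/9)) = (2*z)*(z - ⅔) = (2*z)*(-⅔ + z) = 2*z*(-⅔ + z))
(182 - 158)/(-92) + W(11) = (182 - 158)/(-92) + (⅔)*11*(-2 + 3*11) = 24*(-1/92) + (⅔)*11*(-2 + 33) = -6/23 + (⅔)*11*31 = -6/23 + 682/3 = 15668/69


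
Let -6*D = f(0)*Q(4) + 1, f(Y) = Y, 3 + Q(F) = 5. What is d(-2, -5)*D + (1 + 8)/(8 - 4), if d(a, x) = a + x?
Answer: 41/12 ≈ 3.4167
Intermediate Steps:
Q(F) = 2 (Q(F) = -3 + 5 = 2)
D = -⅙ (D = -(0*2 + 1)/6 = -(0 + 1)/6 = -⅙*1 = -⅙ ≈ -0.16667)
d(-2, -5)*D + (1 + 8)/(8 - 4) = (-2 - 5)*(-⅙) + (1 + 8)/(8 - 4) = -7*(-⅙) + 9/4 = 7/6 + 9*(¼) = 7/6 + 9/4 = 41/12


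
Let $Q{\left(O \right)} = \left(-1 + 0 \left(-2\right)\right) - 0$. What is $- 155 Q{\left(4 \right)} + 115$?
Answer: $270$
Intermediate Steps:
$Q{\left(O \right)} = -1$ ($Q{\left(O \right)} = \left(-1 + 0\right) + 0 = -1 + 0 = -1$)
$- 155 Q{\left(4 \right)} + 115 = \left(-155\right) \left(-1\right) + 115 = 155 + 115 = 270$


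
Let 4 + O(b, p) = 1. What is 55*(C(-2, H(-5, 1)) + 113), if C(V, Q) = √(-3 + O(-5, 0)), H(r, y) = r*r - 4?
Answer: 6215 + 55*I*√6 ≈ 6215.0 + 134.72*I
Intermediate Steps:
O(b, p) = -3 (O(b, p) = -4 + 1 = -3)
H(r, y) = -4 + r² (H(r, y) = r² - 4 = -4 + r²)
C(V, Q) = I*√6 (C(V, Q) = √(-3 - 3) = √(-6) = I*√6)
55*(C(-2, H(-5, 1)) + 113) = 55*(I*√6 + 113) = 55*(113 + I*√6) = 6215 + 55*I*√6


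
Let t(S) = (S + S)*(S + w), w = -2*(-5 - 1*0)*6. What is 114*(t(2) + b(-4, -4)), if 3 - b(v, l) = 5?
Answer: 28044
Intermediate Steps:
b(v, l) = -2 (b(v, l) = 3 - 1*5 = 3 - 5 = -2)
w = 60 (w = -2*(-5 + 0)*6 = -2*(-5)*6 = 10*6 = 60)
t(S) = 2*S*(60 + S) (t(S) = (S + S)*(S + 60) = (2*S)*(60 + S) = 2*S*(60 + S))
114*(t(2) + b(-4, -4)) = 114*(2*2*(60 + 2) - 2) = 114*(2*2*62 - 2) = 114*(248 - 2) = 114*246 = 28044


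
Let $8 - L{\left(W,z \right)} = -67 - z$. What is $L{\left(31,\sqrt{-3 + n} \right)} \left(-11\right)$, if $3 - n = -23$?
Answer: $-825 - 11 \sqrt{23} \approx -877.75$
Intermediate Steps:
$n = 26$ ($n = 3 - -23 = 3 + 23 = 26$)
$L{\left(W,z \right)} = 75 + z$ ($L{\left(W,z \right)} = 8 - \left(-67 - z\right) = 8 + \left(67 + z\right) = 75 + z$)
$L{\left(31,\sqrt{-3 + n} \right)} \left(-11\right) = \left(75 + \sqrt{-3 + 26}\right) \left(-11\right) = \left(75 + \sqrt{23}\right) \left(-11\right) = -825 - 11 \sqrt{23}$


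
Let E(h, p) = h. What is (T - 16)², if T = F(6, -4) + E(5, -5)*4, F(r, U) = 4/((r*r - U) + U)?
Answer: 1369/81 ≈ 16.901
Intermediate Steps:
F(r, U) = 4/r² (F(r, U) = 4/((r² - U) + U) = 4/(r²) = 4/r²)
T = 181/9 (T = 4/6² + 5*4 = 4*(1/36) + 20 = ⅑ + 20 = 181/9 ≈ 20.111)
(T - 16)² = (181/9 - 16)² = (37/9)² = 1369/81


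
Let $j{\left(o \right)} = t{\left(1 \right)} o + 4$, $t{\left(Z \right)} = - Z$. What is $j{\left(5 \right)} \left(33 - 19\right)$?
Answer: $-14$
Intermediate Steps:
$j{\left(o \right)} = 4 - o$ ($j{\left(o \right)} = \left(-1\right) 1 o + 4 = - o + 4 = 4 - o$)
$j{\left(5 \right)} \left(33 - 19\right) = \left(4 - 5\right) \left(33 - 19\right) = \left(4 - 5\right) 14 = \left(-1\right) 14 = -14$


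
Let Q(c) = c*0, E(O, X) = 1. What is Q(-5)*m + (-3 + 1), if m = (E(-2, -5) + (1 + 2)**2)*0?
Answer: -2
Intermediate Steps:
Q(c) = 0
m = 0 (m = (1 + (1 + 2)**2)*0 = (1 + 3**2)*0 = (1 + 9)*0 = 10*0 = 0)
Q(-5)*m + (-3 + 1) = 0*0 + (-3 + 1) = 0 - 2 = -2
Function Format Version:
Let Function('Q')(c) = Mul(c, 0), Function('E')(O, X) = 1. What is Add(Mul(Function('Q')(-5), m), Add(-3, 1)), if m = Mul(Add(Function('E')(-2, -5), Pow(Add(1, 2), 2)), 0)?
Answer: -2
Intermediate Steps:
Function('Q')(c) = 0
m = 0 (m = Mul(Add(1, Pow(Add(1, 2), 2)), 0) = Mul(Add(1, Pow(3, 2)), 0) = Mul(Add(1, 9), 0) = Mul(10, 0) = 0)
Add(Mul(Function('Q')(-5), m), Add(-3, 1)) = Add(Mul(0, 0), Add(-3, 1)) = Add(0, -2) = -2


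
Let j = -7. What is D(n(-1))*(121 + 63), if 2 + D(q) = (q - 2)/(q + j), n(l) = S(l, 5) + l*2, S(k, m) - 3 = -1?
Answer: -2208/7 ≈ -315.43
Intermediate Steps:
S(k, m) = 2 (S(k, m) = 3 - 1 = 2)
n(l) = 2 + 2*l (n(l) = 2 + l*2 = 2 + 2*l)
D(q) = -2 + (-2 + q)/(-7 + q) (D(q) = -2 + (q - 2)/(q - 7) = -2 + (-2 + q)/(-7 + q))
D(n(-1))*(121 + 63) = ((12 - (2 + 2*(-1)))/(-7 + (2 + 2*(-1))))*(121 + 63) = ((12 - (2 - 2))/(-7 + (2 - 2)))*184 = ((12 - 1*0)/(-7 + 0))*184 = ((12 + 0)/(-7))*184 = -⅐*12*184 = -12/7*184 = -2208/7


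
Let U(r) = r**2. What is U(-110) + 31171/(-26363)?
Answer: 318961129/26363 ≈ 12099.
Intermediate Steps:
U(-110) + 31171/(-26363) = (-110)**2 + 31171/(-26363) = 12100 + 31171*(-1/26363) = 12100 - 31171/26363 = 318961129/26363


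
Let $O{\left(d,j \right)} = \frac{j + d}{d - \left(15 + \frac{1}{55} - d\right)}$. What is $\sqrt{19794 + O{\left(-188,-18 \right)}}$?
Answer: $\frac{\sqrt{2288781931891}}{10753} \approx 140.69$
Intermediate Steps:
$O{\left(d,j \right)} = \frac{d + j}{- \frac{826}{55} + 2 d}$ ($O{\left(d,j \right)} = \frac{d + j}{d + \left(d - \frac{826}{55}\right)} = \frac{d + j}{d + \left(- \frac{826}{55} + d\right)} = \frac{d + j}{- \frac{826}{55} + 2 d}$)
$\sqrt{19794 + O{\left(-188,-18 \right)}} = \sqrt{19794 + \frac{55 \left(-188 - 18\right)}{2 \left(-413 + 55 \left(-188\right)\right)}} = \sqrt{19794 + \frac{55}{2} \frac{1}{-413 - 10340} \left(-206\right)} = \sqrt{19794 + \frac{55}{2} \frac{1}{-10753} \left(-206\right)} = \sqrt{19794 + \frac{55}{2} \left(- \frac{1}{10753}\right) \left(-206\right)} = \sqrt{19794 + \frac{5665}{10753}} = \sqrt{\frac{212850547}{10753}} = \frac{\sqrt{2288781931891}}{10753}$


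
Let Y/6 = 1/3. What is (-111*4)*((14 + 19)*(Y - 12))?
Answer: 146520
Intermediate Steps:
Y = 2 (Y = 6/3 = 6*(1/3) = 2)
(-111*4)*((14 + 19)*(Y - 12)) = (-111*4)*((14 + 19)*(2 - 12)) = (-37*12)*(33*(-10)) = -444*(-330) = 146520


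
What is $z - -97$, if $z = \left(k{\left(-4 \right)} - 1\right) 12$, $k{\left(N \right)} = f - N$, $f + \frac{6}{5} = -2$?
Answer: $\frac{473}{5} \approx 94.6$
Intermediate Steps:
$f = - \frac{16}{5}$ ($f = - \frac{6}{5} - 2 = - \frac{16}{5} \approx -3.2$)
$k{\left(N \right)} = - \frac{16}{5} - N$
$z = - \frac{12}{5}$ ($z = \left(\left(- \frac{16}{5} - -4\right) - 1\right) 12 = \left(\left(- \frac{16}{5} + 4\right) - 1\right) 12 = \left(\frac{4}{5} - 1\right) 12 = \left(- \frac{1}{5}\right) 12 = - \frac{12}{5} \approx -2.4$)
$z - -97 = - \frac{12}{5} - -97 = - \frac{12}{5} + 97 = \frac{473}{5}$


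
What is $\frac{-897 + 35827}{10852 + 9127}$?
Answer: $\frac{34930}{19979} \approx 1.7483$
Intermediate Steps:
$\frac{-897 + 35827}{10852 + 9127} = \frac{34930}{19979}$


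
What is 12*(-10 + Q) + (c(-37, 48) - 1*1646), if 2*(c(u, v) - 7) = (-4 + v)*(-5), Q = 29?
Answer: -1521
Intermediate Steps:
c(u, v) = 17 - 5*v/2 (c(u, v) = 7 + ((-4 + v)*(-5))/2 = 7 + (20 - 5*v)/2 = 7 + (10 - 5*v/2) = 17 - 5*v/2)
12*(-10 + Q) + (c(-37, 48) - 1*1646) = 12*(-10 + 29) + ((17 - 5/2*48) - 1*1646) = 12*19 + ((17 - 120) - 1646) = 228 + (-103 - 1646) = 228 - 1749 = -1521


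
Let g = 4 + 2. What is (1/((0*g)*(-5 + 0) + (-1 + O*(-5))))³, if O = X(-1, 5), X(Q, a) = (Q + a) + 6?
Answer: -1/132651 ≈ -7.5386e-6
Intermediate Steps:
X(Q, a) = 6 + Q + a
g = 6
O = 10 (O = 6 - 1 + 5 = 10)
(1/((0*g)*(-5 + 0) + (-1 + O*(-5))))³ = (1/((0*6)*(-5 + 0) + (-1 + 10*(-5))))³ = (1/(0*(-5) + (-1 - 50)))³ = (1/(0 - 51))³ = (1/(-51))³ = (-1/51)³ = -1/132651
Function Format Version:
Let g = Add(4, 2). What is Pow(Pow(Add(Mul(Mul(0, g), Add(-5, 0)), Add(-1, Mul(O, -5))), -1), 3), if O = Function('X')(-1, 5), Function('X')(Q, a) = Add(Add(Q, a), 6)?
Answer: Rational(-1, 132651) ≈ -7.5386e-6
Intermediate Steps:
Function('X')(Q, a) = Add(6, Q, a)
g = 6
O = 10 (O = Add(6, -1, 5) = 10)
Pow(Pow(Add(Mul(Mul(0, g), Add(-5, 0)), Add(-1, Mul(O, -5))), -1), 3) = Pow(Pow(Add(Mul(Mul(0, 6), Add(-5, 0)), Add(-1, Mul(10, -5))), -1), 3) = Pow(Pow(Add(Mul(0, -5), Add(-1, -50)), -1), 3) = Pow(Pow(Add(0, -51), -1), 3) = Pow(Pow(-51, -1), 3) = Pow(Rational(-1, 51), 3) = Rational(-1, 132651)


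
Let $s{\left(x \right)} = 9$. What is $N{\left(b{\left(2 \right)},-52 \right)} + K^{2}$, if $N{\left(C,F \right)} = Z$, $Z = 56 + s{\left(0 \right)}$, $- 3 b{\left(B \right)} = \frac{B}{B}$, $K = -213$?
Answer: $45434$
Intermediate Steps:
$b{\left(B \right)} = - \frac{1}{3}$ ($b{\left(B \right)} = - \frac{B \frac{1}{B}}{3} = \left(- \frac{1}{3}\right) 1 = - \frac{1}{3}$)
$Z = 65$ ($Z = 56 + 9 = 65$)
$N{\left(C,F \right)} = 65$
$N{\left(b{\left(2 \right)},-52 \right)} + K^{2} = 65 + \left(-213\right)^{2} = 65 + 45369 = 45434$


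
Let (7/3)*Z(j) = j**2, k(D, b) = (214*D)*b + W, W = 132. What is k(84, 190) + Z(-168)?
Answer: 3427668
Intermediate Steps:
k(D, b) = 132 + 214*D*b (k(D, b) = (214*D)*b + 132 = 214*D*b + 132 = 132 + 214*D*b)
Z(j) = 3*j**2/7
k(84, 190) + Z(-168) = (132 + 214*84*190) + (3/7)*(-168)**2 = (132 + 3415440) + (3/7)*28224 = 3415572 + 12096 = 3427668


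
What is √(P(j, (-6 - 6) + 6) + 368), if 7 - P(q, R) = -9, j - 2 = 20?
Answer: 8*√6 ≈ 19.596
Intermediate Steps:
j = 22 (j = 2 + 20 = 22)
P(q, R) = 16 (P(q, R) = 7 - 1*(-9) = 7 + 9 = 16)
√(P(j, (-6 - 6) + 6) + 368) = √(16 + 368) = √384 = 8*√6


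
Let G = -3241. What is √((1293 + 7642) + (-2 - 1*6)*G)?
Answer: √34863 ≈ 186.72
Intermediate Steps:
√((1293 + 7642) + (-2 - 1*6)*G) = √((1293 + 7642) + (-2 - 1*6)*(-3241)) = √(8935 + (-2 - 6)*(-3241)) = √(8935 - 8*(-3241)) = √(8935 + 25928) = √34863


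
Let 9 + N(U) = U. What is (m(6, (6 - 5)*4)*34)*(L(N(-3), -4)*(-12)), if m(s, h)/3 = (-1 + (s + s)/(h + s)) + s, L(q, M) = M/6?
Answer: 25296/5 ≈ 5059.2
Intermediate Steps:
N(U) = -9 + U
L(q, M) = M/6 (L(q, M) = M*(⅙) = M/6)
m(s, h) = -3 + 3*s + 6*s/(h + s) (m(s, h) = 3*((-1 + (s + s)/(h + s)) + s) = 3*((-1 + (2*s)/(h + s)) + s) = 3*((-1 + 2*s/(h + s)) + s) = 3*(-1 + s + 2*s/(h + s)) = -3 + 3*s + 6*s/(h + s))
(m(6, (6 - 5)*4)*34)*(L(N(-3), -4)*(-12)) = ((3*(6 + 6² - (6 - 5)*4 + ((6 - 5)*4)*6)/((6 - 5)*4 + 6))*34)*(((⅙)*(-4))*(-12)) = ((3*(6 + 36 - 4 + (1*4)*6)/(1*4 + 6))*34)*(-⅔*(-12)) = ((3*(6 + 36 - 1*4 + 4*6)/(4 + 6))*34)*8 = ((3*(6 + 36 - 4 + 24)/10)*34)*8 = ((3*(⅒)*62)*34)*8 = ((93/5)*34)*8 = (3162/5)*8 = 25296/5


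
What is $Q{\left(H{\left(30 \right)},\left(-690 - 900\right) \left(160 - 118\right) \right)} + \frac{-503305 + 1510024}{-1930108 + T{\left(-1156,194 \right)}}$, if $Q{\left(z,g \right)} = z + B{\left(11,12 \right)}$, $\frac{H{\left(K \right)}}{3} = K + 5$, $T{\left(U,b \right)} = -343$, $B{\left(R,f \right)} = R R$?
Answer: $\frac{435275207}{1930451} \approx 225.48$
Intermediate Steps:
$B{\left(R,f \right)} = R^{2}$
$H{\left(K \right)} = 15 + 3 K$ ($H{\left(K \right)} = 3 \left(K + 5\right) = 3 \left(5 + K\right) = 15 + 3 K$)
$Q{\left(z,g \right)} = 121 + z$ ($Q{\left(z,g \right)} = z + 11^{2} = z + 121 = 121 + z$)
$Q{\left(H{\left(30 \right)},\left(-690 - 900\right) \left(160 - 118\right) \right)} + \frac{-503305 + 1510024}{-1930108 + T{\left(-1156,194 \right)}} = \left(121 + \left(15 + 3 \cdot 30\right)\right) + \frac{-503305 + 1510024}{-1930108 - 343} = \left(121 + \left(15 + 90\right)\right) + \frac{1006719}{-1930451} = \left(121 + 105\right) + 1006719 \left(- \frac{1}{1930451}\right) = 226 - \frac{1006719}{1930451} = \frac{435275207}{1930451}$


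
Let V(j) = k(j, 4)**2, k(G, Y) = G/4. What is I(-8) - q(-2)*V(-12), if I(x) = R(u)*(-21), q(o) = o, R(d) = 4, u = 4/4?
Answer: -66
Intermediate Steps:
u = 1 (u = 4*(1/4) = 1)
k(G, Y) = G/4 (k(G, Y) = G*(1/4) = G/4)
I(x) = -84 (I(x) = 4*(-21) = -84)
V(j) = j**2/16 (V(j) = (j/4)**2 = j**2/16)
I(-8) - q(-2)*V(-12) = -84 - (-2)*(1/16)*(-12)**2 = -84 - (-2)*(1/16)*144 = -84 - (-2)*9 = -84 - 1*(-18) = -84 + 18 = -66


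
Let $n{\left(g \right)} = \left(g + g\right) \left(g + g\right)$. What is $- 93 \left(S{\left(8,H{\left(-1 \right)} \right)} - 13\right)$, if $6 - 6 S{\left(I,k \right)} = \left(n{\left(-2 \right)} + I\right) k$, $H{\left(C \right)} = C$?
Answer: $744$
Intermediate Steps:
$n{\left(g \right)} = 4 g^{2}$ ($n{\left(g \right)} = 2 g 2 g = 4 g^{2}$)
$S{\left(I,k \right)} = 1 - \frac{k \left(16 + I\right)}{6}$ ($S{\left(I,k \right)} = 1 - \frac{\left(4 \left(-2\right)^{2} + I\right) k}{6} = 1 - \frac{\left(4 \cdot 4 + I\right) k}{6} = 1 - \frac{\left(16 + I\right) k}{6} = 1 - \frac{k \left(16 + I\right)}{6}$)
$- 93 \left(S{\left(8,H{\left(-1 \right)} \right)} - 13\right) = - 93 \left(\left(1 - - \frac{8}{3} - \frac{4}{3} \left(-1\right)\right) - 13\right) = - 93 \left(\left(1 + \frac{8}{3} + \frac{4}{3}\right) - 13\right) = - 93 \left(5 - 13\right) = \left(-93\right) \left(-8\right) = 744$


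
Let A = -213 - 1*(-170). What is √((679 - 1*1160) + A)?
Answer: 2*I*√131 ≈ 22.891*I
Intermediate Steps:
A = -43 (A = -213 + 170 = -43)
√((679 - 1*1160) + A) = √((679 - 1*1160) - 43) = √((679 - 1160) - 43) = √(-481 - 43) = √(-524) = 2*I*√131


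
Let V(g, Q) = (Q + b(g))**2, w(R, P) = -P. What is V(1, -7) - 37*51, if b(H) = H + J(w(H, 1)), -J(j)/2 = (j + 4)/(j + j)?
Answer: -1878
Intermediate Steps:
J(j) = -(4 + j)/j (J(j) = -2*(j + 4)/(j + j) = -2*(4 + j)/(2*j) = -2*(4 + j)*1/(2*j) = -(4 + j)/j)
b(H) = 3 + H (b(H) = H + (-4 - (-1))/((-1*1)) = H + (-4 - 1*(-1))/(-1) = H - (-4 + 1) = H - 1*(-3) = H + 3 = 3 + H)
V(g, Q) = (3 + Q + g)**2 (V(g, Q) = (Q + (3 + g))**2 = (3 + Q + g)**2)
V(1, -7) - 37*51 = (3 - 7 + 1)**2 - 37*51 = (-3)**2 - 1887 = 9 - 1887 = -1878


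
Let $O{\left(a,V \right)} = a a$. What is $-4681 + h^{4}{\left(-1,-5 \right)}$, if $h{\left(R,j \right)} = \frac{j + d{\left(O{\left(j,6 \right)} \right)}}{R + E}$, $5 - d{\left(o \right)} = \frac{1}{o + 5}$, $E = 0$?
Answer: $- \frac{3791609999}{810000} \approx -4681.0$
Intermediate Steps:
$O{\left(a,V \right)} = a^{2}$
$d{\left(o \right)} = 5 - \frac{1}{5 + o}$ ($d{\left(o \right)} = 5 - \frac{1}{o + 5} = 5 - \frac{1}{5 + o}$)
$h{\left(R,j \right)} = \frac{j + \frac{24 + 5 j^{2}}{5 + j^{2}}}{R}$ ($h{\left(R,j \right)} = \frac{j + \frac{24 + 5 j^{2}}{5 + j^{2}}}{R + 0} = \frac{j + \frac{24 + 5 j^{2}}{5 + j^{2}}}{R}$)
$-4681 + h^{4}{\left(-1,-5 \right)} = -4681 + \left(\frac{24 + 5 \left(-5\right)^{2} - 5 \left(5 + \left(-5\right)^{2}\right)}{\left(-1\right) \left(5 + \left(-5\right)^{2}\right)}\right)^{4} = -4681 + \left(- \frac{24 + 5 \cdot 25 - 5 \left(5 + 25\right)}{5 + 25}\right)^{4} = -4681 + \left(- \frac{24 + 125 - 150}{30}\right)^{4} = -4681 + \left(\left(-1\right) \frac{1}{30} \left(24 + 125 - 150\right)\right)^{4} = -4681 + \left(\left(-1\right) \frac{1}{30} \left(-1\right)\right)^{4} = -4681 + \left(\frac{1}{30}\right)^{4} = -4681 + \frac{1}{810000} = - \frac{3791609999}{810000}$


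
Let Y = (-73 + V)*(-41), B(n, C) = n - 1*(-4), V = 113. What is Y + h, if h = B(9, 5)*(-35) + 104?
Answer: -1991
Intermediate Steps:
B(n, C) = 4 + n (B(n, C) = n + 4 = 4 + n)
h = -351 (h = (4 + 9)*(-35) + 104 = 13*(-35) + 104 = -455 + 104 = -351)
Y = -1640 (Y = (-73 + 113)*(-41) = 40*(-41) = -1640)
Y + h = -1640 - 351 = -1991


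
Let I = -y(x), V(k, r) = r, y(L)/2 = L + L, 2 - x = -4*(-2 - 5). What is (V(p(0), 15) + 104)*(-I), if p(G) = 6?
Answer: -12376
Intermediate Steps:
x = -26 (x = 2 - (-4)*(-2 - 5) = 2 - (-4)*(-7) = 2 - 1*28 = 2 - 28 = -26)
y(L) = 4*L (y(L) = 2*(L + L) = 2*(2*L) = 4*L)
I = 104 (I = -4*(-26) = -1*(-104) = 104)
(V(p(0), 15) + 104)*(-I) = (15 + 104)*(-1*104) = 119*(-104) = -12376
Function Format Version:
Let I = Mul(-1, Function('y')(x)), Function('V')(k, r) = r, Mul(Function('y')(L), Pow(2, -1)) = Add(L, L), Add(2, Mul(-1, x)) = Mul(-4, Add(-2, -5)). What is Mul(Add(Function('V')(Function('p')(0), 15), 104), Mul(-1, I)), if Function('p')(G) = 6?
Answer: -12376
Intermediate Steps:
x = -26 (x = Add(2, Mul(-1, Mul(-4, Add(-2, -5)))) = Add(2, Mul(-1, Mul(-4, -7))) = Add(2, Mul(-1, 28)) = Add(2, -28) = -26)
Function('y')(L) = Mul(4, L) (Function('y')(L) = Mul(2, Add(L, L)) = Mul(2, Mul(2, L)) = Mul(4, L))
I = 104 (I = Mul(-1, Mul(4, -26)) = Mul(-1, -104) = 104)
Mul(Add(Function('V')(Function('p')(0), 15), 104), Mul(-1, I)) = Mul(Add(15, 104), Mul(-1, 104)) = Mul(119, -104) = -12376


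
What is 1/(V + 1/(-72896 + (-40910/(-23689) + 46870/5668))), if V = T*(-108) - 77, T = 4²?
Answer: -44891510149/81029176434859 ≈ -0.00055402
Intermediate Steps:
T = 16
V = -1805 (V = 16*(-108) - 77 = -1728 - 77 = -1805)
1/(V + 1/(-72896 + (-40910/(-23689) + 46870/5668))) = 1/(-1805 + 1/(-72896 + (-40910/(-23689) + 46870/5668))) = 1/(-1805 + 1/(-72896 + (-40910*(-1/23689) + 46870*(1/5668)))) = 1/(-1805 + 1/(-72896 + (40910/23689 + 215/26))) = 1/(-1805 + 1/(-72896 + 6156795/615914)) = 1/(-1805 + 1/(-44891510149/615914)) = 1/(-1805 - 615914/44891510149) = 1/(-81029176434859/44891510149) = -44891510149/81029176434859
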